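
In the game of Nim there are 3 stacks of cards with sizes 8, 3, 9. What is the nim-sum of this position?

2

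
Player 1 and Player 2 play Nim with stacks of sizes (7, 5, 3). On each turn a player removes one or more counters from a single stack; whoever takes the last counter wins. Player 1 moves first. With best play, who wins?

Player 1 wins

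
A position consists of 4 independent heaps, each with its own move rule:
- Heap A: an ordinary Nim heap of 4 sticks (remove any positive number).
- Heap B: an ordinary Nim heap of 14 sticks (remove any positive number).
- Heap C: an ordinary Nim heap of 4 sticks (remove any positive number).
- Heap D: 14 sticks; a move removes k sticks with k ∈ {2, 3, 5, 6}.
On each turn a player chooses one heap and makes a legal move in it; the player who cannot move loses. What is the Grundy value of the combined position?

Heap A is a plain Nim heap of size 4, so its Grundy value is 4.
Heap B is a plain Nim heap of size 14, so its Grundy value is 14.
Heap C is a plain Nim heap of size 4, so its Grundy value is 4.
For heap D, compute g(0), g(1), … with moves {2, 3, 5, 6}:
k:     0  1  2  3  4  5  6  7  8  9 10 11 12 13 14
g(k):  0  0  1  1  2  2  3  3  0  0  1  1  2  2  3
So g(14) = 3.
By the Sprague-Grundy theorem, the Grundy value of a sum of independent games is the XOR of the component values.
Combined value = 4 ⊕ 14 ⊕ 4 ⊕ 3 = 13.

13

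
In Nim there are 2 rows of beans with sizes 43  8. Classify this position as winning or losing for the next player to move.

Write each in binary and XOR column by column:
  101011  (43)
  001000  (8)
  ------
  100011  (35)
The nim-sum is 35 ≠ 0, so this is an N-position: the player to move can win.

Winning position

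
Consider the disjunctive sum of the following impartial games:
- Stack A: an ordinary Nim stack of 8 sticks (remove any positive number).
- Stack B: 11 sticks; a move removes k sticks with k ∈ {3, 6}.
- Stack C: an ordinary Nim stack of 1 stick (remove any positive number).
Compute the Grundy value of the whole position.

9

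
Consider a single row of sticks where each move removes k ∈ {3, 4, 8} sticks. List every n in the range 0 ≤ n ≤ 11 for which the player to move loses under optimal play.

Compute g(0), g(1), … for moves {3, 4, 8}:
k:     0  1  2  3  4  5  6  7  8  9 10 11
g(k):  0  0  0  1  1  1  2  0  2  3  1  3
The P-positions (g = 0) in 0..11 are 0, 1, 2, 7.

0, 1, 2, 7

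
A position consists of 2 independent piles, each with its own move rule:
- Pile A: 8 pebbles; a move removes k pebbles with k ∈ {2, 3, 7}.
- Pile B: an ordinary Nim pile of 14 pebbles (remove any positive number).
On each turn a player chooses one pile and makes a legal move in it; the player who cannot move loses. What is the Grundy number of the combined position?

15

Build the Grundy sequence for pile A with g(k) = mex{g(k−s) : s ∈ {2, 3, 7}, s ≤ k}:
g(0) = mex{} = 0
g(1) = mex{} = 0
g(2) = mex{0} = 1
g(3) = mex{0} = 1
g(4) = mex{0,1} = 2
g(5) = mex{1} = 0
g(6) = mex{1,2} = 0
g(7) = mex{0,2} = 1
g(8) = mex{0} = 1
So g(8) = 1.
Pile B is a plain Nim pile of size 14, so its Grundy value is 14.
The value of a disjunctive sum is the nim-sum of the parts.
Combined value = 1 XOR 14 = 15.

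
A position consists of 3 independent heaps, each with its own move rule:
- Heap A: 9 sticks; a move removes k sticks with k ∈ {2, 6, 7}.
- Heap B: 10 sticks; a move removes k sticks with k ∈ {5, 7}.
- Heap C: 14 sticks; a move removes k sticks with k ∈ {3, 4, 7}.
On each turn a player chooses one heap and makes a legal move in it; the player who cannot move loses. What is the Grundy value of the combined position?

3

Build the Grundy sequence for heap A with g(k) = mex{g(k−s) : s ∈ {2, 6, 7}, s ≤ k}:
g(0) = mex{} = 0
g(1) = mex{} = 0
g(2) = mex{0} = 1
g(3) = mex{0} = 1
g(4) = mex{1} = 0
g(5) = mex{1} = 0
g(6) = mex{0} = 1
g(7) = mex{0} = 1
g(8) = mex{0,1} = 2
g(9) = mex{1} = 0
So g(9) = 0.
For heap B, compute g(0), g(1), … with moves {5, 7}:
k:     0  1  2  3  4  5  6  7  8  9 10
g(k):  0  0  0  0  0  1  1  1  1  1  2
So g(10) = 2.
For heap C, compute g(0), g(1), … with moves {3, 4, 7}:
g(0) = mex{} = 0
g(1) = mex{} = 0
g(2) = mex{} = 0
g(3) = mex{0} = 1
g(4) = mex{0} = 1
g(5) = mex{0} = 1
g(6) = mex{0,1} = 2
g(7) = mex{0,1} = 2
g(8) = mex{0,1} = 2
g(9) = mex{0,1,2} = 3
g(10) = mex{1,2} = 0
g(11) = mex{1,2} = 0
g(12) = mex{1,2,3} = 0
g(13) = mex{0,2,3} = 1
g(14) = mex{0,2} = 1
So g(14) = 1.
By the Sprague-Grundy theorem, the Grundy value of a sum of independent games is the XOR of the component values.
Combined value = 0 ⊕ 2 ⊕ 1 = 3.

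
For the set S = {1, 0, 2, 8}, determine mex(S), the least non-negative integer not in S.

The values 0, 1, 2 are all present; 3 is the first non-negative integer missing from the set.

3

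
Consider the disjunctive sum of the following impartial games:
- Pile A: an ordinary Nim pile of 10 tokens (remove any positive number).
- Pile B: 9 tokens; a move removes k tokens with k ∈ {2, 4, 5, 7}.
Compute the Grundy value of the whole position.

10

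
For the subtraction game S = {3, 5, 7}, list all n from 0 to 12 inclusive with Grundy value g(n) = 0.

0, 1, 2, 10, 11, 12

Grundy values for subtraction set {3, 5, 7}:
g(0) = mex{} = 0
g(1) = mex{} = 0
g(2) = mex{} = 0
g(3) = mex{0} = 1
g(4) = mex{0} = 1
g(5) = mex{0} = 1
g(6) = mex{0,1} = 2
g(7) = mex{0,1} = 2
g(8) = mex{0,1} = 2
g(9) = mex{0,1,2} = 3
g(10) = mex{1,2} = 0
g(11) = mex{1,2} = 0
g(12) = mex{1,2,3} = 0
The P-positions (g = 0) in 0..12 are 0, 1, 2, 10, 11, 12.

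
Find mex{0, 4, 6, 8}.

0 is in the set but 1 is not, so the mex is 1.

1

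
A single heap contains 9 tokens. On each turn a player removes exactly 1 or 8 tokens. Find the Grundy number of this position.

0

Grundy values for subtraction set {1, 8}:
k:     0  1  2  3  4  5  6  7  8  9
g(k):  0  1  0  1  0  1  0  1  2  0
So g(9) = 0.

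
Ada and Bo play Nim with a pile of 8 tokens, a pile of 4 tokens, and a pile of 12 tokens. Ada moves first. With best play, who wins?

Bo wins

Compute the nim-sum pairwise:
8 ⊕ 4 = 12
12 ⊕ 12 = 0
The nim-sum is 0, so this is a P-position: the player to move is in a losing position under optimal play; Ada is about to move from it and so loses — Bo wins.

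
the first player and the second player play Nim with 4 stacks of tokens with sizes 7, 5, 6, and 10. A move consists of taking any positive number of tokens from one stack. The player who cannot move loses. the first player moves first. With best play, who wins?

Write each in binary and XOR column by column:
  0111  (7)
  0101  (5)
  0110  (6)
  1010  (10)
  ----
  1110  (14)
The nim-sum is 14 ≠ 0, so this is an N-position: the player to move can win; the first player has a winning move.

the first player wins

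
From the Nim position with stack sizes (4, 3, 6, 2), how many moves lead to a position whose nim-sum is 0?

Compute the nim-sum pairwise:
4 ⊕ 3 = 7
7 ⊕ 6 = 1
1 ⊕ 2 = 3
The overall nim-sum is X = 3. A stack of size p has a winning move iff p XOR X < p (reduce it to p XOR X).
  4: 4 XOR 3 = 7 ≥ 4 — no move.
  3: 3 XOR 3 = 0 < 3 — winning move (to 0).
  6: 6 XOR 3 = 5 < 6 — winning move (to 5).
  2: 2 XOR 3 = 1 < 2 — winning move (to 1).
That gives 3 winning moves.

3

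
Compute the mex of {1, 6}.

0 is not in the set, so the mex is 0.

0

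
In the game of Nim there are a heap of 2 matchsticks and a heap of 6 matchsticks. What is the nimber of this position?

Compute the nim-sum pairwise:
2 ⊕ 6 = 4

4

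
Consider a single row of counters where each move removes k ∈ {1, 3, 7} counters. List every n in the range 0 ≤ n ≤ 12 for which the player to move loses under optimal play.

Build the Grundy sequence with g(k) = mex{g(k−s) : s ∈ {1, 3, 7}, s ≤ k}:
k:     0  1  2  3  4  5  6  7  8  9 10 11 12
g(k):  0  1  0  1  0  1  0  1  0  1  0  1  0
The P-positions (g = 0) in 0..12 are 0, 2, 4, 6, 8, 10, 12.

0, 2, 4, 6, 8, 10, 12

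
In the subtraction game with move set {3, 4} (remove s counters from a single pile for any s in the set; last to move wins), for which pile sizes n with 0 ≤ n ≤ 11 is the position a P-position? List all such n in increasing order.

Build the Grundy sequence with g(k) = mex{g(k−s) : s ∈ {3, 4}, s ≤ k}:
k:     0  1  2  3  4  5  6  7  8  9 10 11
g(k):  0  0  0  1  1  1  2  0  0  0  1  1
The P-positions (g = 0) in 0..11 are 0, 1, 2, 7, 8, 9.

0, 1, 2, 7, 8, 9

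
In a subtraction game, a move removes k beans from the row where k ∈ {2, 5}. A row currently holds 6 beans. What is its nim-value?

1

Build the Grundy sequence with g(k) = mex{g(k−s) : s ∈ {2, 5}, s ≤ k}:
k:     0  1  2  3  4  5  6
g(k):  0  0  1  1  0  2  1
So g(6) = 1.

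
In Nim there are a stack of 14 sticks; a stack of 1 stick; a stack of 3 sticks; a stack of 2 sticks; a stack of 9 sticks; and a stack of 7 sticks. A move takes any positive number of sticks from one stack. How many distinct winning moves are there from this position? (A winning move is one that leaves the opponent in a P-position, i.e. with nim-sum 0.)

Compute the nim-sum pairwise:
14 ⊕ 1 = 15
15 ⊕ 3 = 12
12 ⊕ 2 = 14
14 ⊕ 9 = 7
7 ⊕ 7 = 0
The nim-sum is already 0, so every move leaves a nonzero nim-sum — there are no winning moves.

0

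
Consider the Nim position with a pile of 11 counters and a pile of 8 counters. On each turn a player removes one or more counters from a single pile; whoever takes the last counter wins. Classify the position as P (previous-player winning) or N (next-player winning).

N-position

Write each in binary and XOR column by column:
  1011  (11)
  1000  (8)
  ----
  0011  (3)
The nim-sum is 3 ≠ 0, so this is an N-position: the player to move can win.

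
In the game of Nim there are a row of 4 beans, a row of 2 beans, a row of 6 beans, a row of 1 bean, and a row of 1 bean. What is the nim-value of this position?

Bitwise XOR of the heap sizes:
  100  (4)
  010  (2)
  110  (6)
  001  (1)
  001  (1)
  ---
  000  (0)

0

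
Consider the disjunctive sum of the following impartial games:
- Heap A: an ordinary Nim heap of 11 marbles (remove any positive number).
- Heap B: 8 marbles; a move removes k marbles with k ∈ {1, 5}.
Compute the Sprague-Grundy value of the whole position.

Heap A is a plain Nim heap of size 11, so its Grundy value is 11.
Build the Grundy sequence for heap B with g(k) = mex{g(k−s) : s ∈ {1, 5}, s ≤ k}:
g(0) = mex{} = 0
g(1) = mex{0} = 1
g(2) = mex{1} = 0
g(3) = mex{0} = 1
g(4) = mex{1} = 0
g(5) = mex{0} = 1
g(6) = mex{1} = 0
g(7) = mex{0} = 1
g(8) = mex{1} = 0
So g(8) = 0.
The value of a disjunctive sum is the nim-sum of the parts.
Combined value = 11 ⊕ 0 = 11.

11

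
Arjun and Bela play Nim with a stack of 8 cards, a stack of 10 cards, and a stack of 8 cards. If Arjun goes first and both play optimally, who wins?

Nim-sum: 8 XOR 10 XOR 8 = 10.
The nim-sum is 10 ≠ 0, so this is an N-position: the player to move can win; Arjun has a winning move.

Arjun wins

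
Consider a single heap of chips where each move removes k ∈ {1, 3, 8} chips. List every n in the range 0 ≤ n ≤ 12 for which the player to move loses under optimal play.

Grundy values for subtraction set {1, 3, 8}:
g(0) = mex{} = 0
g(1) = mex{0} = 1
g(2) = mex{1} = 0
g(3) = mex{0} = 1
g(4) = mex{1} = 0
g(5) = mex{0} = 1
g(6) = mex{1} = 0
g(7) = mex{0} = 1
g(8) = mex{0,1} = 2
g(9) = mex{0,1,2} = 3
g(10) = mex{0,1,3} = 2
g(11) = mex{1,2} = 0
g(12) = mex{0,3} = 1
The P-positions (g = 0) in 0..12 are 0, 2, 4, 6, 11.

0, 2, 4, 6, 11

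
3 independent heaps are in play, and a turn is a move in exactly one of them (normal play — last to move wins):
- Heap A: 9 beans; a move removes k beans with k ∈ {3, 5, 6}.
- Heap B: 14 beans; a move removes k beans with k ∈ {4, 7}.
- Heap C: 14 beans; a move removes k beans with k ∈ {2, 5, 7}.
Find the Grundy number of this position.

For heap A, compute g(0), g(1), … with moves {3, 5, 6}:
k:     0  1  2  3  4  5  6  7  8  9
g(k):  0  0  0  1  1  1  2  2  2  0
So g(9) = 0.
For heap B, compute g(0), g(1), … with moves {4, 7}:
k:     0  1  2  3  4  5  6  7  8  9 10 11 12 13 14
g(k):  0  0  0  0  1  1  1  1  2  2  2  0  0  0  0
So g(14) = 0.
For heap C, compute g(0), g(1), … with moves {2, 5, 7}:
g(0) = mex{} = 0
g(1) = mex{} = 0
g(2) = mex{0} = 1
g(3) = mex{0} = 1
g(4) = mex{1} = 0
g(5) = mex{0,1} = 2
g(6) = mex{0} = 1
g(7) = mex{0,1,2} = 3
g(8) = mex{0,1} = 2
g(9) = mex{0,1,3} = 2
g(10) = mex{1,2} = 0
g(11) = mex{0,1,2} = 3
g(12) = mex{0,2,3} = 1
g(13) = mex{1,2,3} = 0
g(14) = mex{1,2,3} = 0
So g(14) = 0.
By the Sprague-Grundy theorem, the Grundy value of a sum of independent games is the XOR of the component values.
Combined value = 0 ⊕ 0 ⊕ 0 = 0.

0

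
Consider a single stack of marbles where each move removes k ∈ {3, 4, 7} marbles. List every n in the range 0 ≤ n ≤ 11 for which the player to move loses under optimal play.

Compute g(0), g(1), … for moves {3, 4, 7}:
k:     0  1  2  3  4  5  6  7  8  9 10 11
g(k):  0  0  0  1  1  1  2  2  2  3  0  0
The P-positions (g = 0) in 0..11 are 0, 1, 2, 10, 11.

0, 1, 2, 10, 11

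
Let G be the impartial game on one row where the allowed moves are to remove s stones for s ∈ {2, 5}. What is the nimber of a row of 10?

1

Build the Grundy sequence with g(k) = mex{g(k−s) : s ∈ {2, 5}, s ≤ k}:
k:     0  1  2  3  4  5  6  7  8  9 10
g(k):  0  0  1  1  0  2  1  0  0  1  1
So g(10) = 1.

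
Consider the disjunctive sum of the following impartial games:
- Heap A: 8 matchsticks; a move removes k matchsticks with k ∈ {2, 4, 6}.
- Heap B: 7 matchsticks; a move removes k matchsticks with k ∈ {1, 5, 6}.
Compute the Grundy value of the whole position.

3

Build the Grundy sequence for heap A with g(k) = mex{g(k−s) : s ∈ {2, 4, 6}, s ≤ k}:
k:     0  1  2  3  4  5  6  7  8
g(k):  0  0  1  1  2  2  3  3  0
So g(8) = 0.
For heap B, compute g(0), g(1), … with moves {1, 5, 6}:
k:     0  1  2  3  4  5  6  7
g(k):  0  1  0  1  0  1  2  3
So g(7) = 3.
The value of a disjunctive sum is the nim-sum of the parts.
Combined value = 0 XOR 3 = 3.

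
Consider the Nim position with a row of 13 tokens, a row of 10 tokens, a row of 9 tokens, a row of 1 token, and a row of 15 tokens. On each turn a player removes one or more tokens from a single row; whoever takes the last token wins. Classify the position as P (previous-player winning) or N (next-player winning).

Compute the nim-sum pairwise:
13 XOR 10 = 7
7 XOR 9 = 14
14 XOR 1 = 15
15 XOR 15 = 0
The nim-sum is 0, so this is a P-position: the player to move is in a losing position under optimal play.

P-position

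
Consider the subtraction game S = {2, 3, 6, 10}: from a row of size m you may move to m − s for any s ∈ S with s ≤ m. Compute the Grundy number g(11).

Grundy values for subtraction set {2, 3, 6, 10}:
k:     0  1  2  3  4  5  6  7  8  9 10 11
g(k):  0  0  1  1  2  0  3  1  2  0  3  1
So g(11) = 1.

1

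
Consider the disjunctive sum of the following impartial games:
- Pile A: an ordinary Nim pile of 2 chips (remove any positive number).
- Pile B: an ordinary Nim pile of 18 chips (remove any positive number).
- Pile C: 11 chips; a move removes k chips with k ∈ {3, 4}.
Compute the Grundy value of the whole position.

17

Pile A is a plain Nim pile of size 2, so its Grundy value is 2.
Pile B is a plain Nim pile of size 18, so its Grundy value is 18.
Build the Grundy sequence for pile C with g(k) = mex{g(k−s) : s ∈ {3, 4}, s ≤ k}:
g(0) = mex{} = 0
g(1) = mex{} = 0
g(2) = mex{} = 0
g(3) = mex{0} = 1
g(4) = mex{0} = 1
g(5) = mex{0} = 1
g(6) = mex{0,1} = 2
g(7) = mex{1} = 0
g(8) = mex{1} = 0
g(9) = mex{1,2} = 0
g(10) = mex{0,2} = 1
g(11) = mex{0} = 1
So g(11) = 1.
The value of a disjunctive sum is the nim-sum of the parts.
Combined value = 2 XOR 18 XOR 1 = 17.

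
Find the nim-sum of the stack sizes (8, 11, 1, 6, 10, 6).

In binary:
  1000  (8)
  1011  (11)
  0001  (1)
  0110  (6)
  1010  (10)
  0110  (6)
  ----
  1000  (8)

8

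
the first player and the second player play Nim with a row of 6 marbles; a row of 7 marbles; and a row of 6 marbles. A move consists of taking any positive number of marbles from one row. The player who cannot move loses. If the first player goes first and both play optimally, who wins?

Compute the nim-sum pairwise:
6 ^ 7 = 1
1 ^ 6 = 7
The nim-sum is 7 ≠ 0, so this is an N-position: the player to move can win; the first player has a winning move.

the first player wins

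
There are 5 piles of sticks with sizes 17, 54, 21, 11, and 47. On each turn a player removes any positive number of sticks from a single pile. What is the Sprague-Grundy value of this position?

Write each in binary and XOR column by column:
  010001  (17)
  110110  (54)
  010101  (21)
  001011  (11)
  101111  (47)
  ------
  010110  (22)

22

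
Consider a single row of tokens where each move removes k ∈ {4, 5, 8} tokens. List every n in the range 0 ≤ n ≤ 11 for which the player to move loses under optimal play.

0, 1, 2, 3

Grundy values for subtraction set {4, 5, 8}:
k:     0  1  2  3  4  5  6  7  8  9 10 11
g(k):  0  0  0  0  1  1  1  1  2  2  2  2
The P-positions (g = 0) in 0..11 are 0, 1, 2, 3.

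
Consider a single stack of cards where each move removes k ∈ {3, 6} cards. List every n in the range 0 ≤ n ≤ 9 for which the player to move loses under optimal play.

0, 1, 2, 9

Build the Grundy sequence with g(k) = mex{g(k−s) : s ∈ {3, 6}, s ≤ k}:
g(0) = mex{} = 0
g(1) = mex{} = 0
g(2) = mex{} = 0
g(3) = mex{0} = 1
g(4) = mex{0} = 1
g(5) = mex{0} = 1
g(6) = mex{0,1} = 2
g(7) = mex{0,1} = 2
g(8) = mex{0,1} = 2
g(9) = mex{1,2} = 0
The P-positions (g = 0) in 0..9 are 0, 1, 2, 9.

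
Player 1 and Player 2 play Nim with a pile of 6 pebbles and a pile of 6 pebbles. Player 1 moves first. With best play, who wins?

Player 2 wins

Bitwise XOR of the heap sizes:
  110  (6)
  110  (6)
  ---
  000  (0)
The nim-sum is 0, so this is a P-position: the player to move is in a losing position under optimal play; Player 1 is about to move from it and so loses — Player 2 wins.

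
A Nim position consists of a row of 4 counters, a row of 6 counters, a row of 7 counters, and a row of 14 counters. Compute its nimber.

11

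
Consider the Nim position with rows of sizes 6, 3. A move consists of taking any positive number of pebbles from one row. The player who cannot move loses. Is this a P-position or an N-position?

N-position

Bitwise XOR of the heap sizes:
  110  (6)
  011  (3)
  ---
  101  (5)
The nim-sum is 5 ≠ 0, so this is an N-position: the player to move can win.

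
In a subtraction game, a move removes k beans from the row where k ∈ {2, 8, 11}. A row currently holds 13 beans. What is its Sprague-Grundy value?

Compute g(0), g(1), … for moves {2, 8, 11}:
g(0) = mex{} = 0
g(1) = mex{} = 0
g(2) = mex{0} = 1
g(3) = mex{0} = 1
g(4) = mex{1} = 0
g(5) = mex{1} = 0
g(6) = mex{0} = 1
g(7) = mex{0} = 1
g(8) = mex{0,1} = 2
g(9) = mex{0,1} = 2
g(10) = mex{1,2} = 0
g(11) = mex{0,1,2} = 3
g(12) = mex{0} = 1
g(13) = mex{0,1,3} = 2
So g(13) = 2.

2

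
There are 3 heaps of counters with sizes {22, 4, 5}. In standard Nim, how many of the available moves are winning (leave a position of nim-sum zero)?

Nim-sum: 22 XOR 4 XOR 5 = 23.
The overall nim-sum is X = 23. A heap of size p has a winning move iff p XOR X < p (reduce it to p XOR X).
  22: 22 XOR 23 = 1 < 22 — winning move (to 1).
  4: 4 XOR 23 = 19 ≥ 4 — no move.
  5: 5 XOR 23 = 18 ≥ 5 — no move.
That gives 1 winning move.

1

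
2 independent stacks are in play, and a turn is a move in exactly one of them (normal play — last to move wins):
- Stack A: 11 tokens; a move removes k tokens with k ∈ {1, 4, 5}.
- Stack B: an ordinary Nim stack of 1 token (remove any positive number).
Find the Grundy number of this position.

Grundy values for stack A (subtraction set {1, 4, 5}):
k:     0  1  2  3  4  5  6  7  8  9 10 11
g(k):  0  1  0  1  2  3  2  3  0  1  0  1
So g(11) = 1.
Stack B is a plain Nim stack of size 1, so its Grundy value is 1.
The value of a disjunctive sum is the nim-sum of the parts.
Combined value = 1 XOR 1 = 0.

0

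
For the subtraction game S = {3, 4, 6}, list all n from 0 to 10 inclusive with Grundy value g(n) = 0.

0, 1, 2, 9, 10

Build the Grundy sequence with g(k) = mex{g(k−s) : s ∈ {3, 4, 6}, s ≤ k}:
k:     0  1  2  3  4  5  6  7  8  9 10
g(k):  0  0  0  1  1  1  2  2  2  0  0
The P-positions (g = 0) in 0..10 are 0, 1, 2, 9, 10.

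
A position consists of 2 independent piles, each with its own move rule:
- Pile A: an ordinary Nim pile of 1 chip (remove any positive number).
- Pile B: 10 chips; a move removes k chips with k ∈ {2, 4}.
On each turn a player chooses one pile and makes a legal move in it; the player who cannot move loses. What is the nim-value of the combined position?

Pile A is a plain Nim pile of size 1, so its Grundy value is 1.
Grundy values for pile B (subtraction set {2, 4}):
g(0) = mex{} = 0
g(1) = mex{} = 0
g(2) = mex{0} = 1
g(3) = mex{0} = 1
g(4) = mex{0,1} = 2
g(5) = mex{0,1} = 2
g(6) = mex{1,2} = 0
g(7) = mex{1,2} = 0
g(8) = mex{0,2} = 1
g(9) = mex{0,2} = 1
g(10) = mex{0,1} = 2
So g(10) = 2.
By the Sprague-Grundy theorem, the Grundy value of a sum of independent games is the XOR of the component values.
Combined value = 1 ⊕ 2 = 3.

3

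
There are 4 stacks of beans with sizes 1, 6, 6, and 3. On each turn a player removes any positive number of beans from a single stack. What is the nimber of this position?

2

Compute the nim-sum pairwise:
1 ^ 6 = 7
7 ^ 6 = 1
1 ^ 3 = 2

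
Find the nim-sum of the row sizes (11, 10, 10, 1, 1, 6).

13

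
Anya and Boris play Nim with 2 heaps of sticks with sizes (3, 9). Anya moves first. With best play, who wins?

Compute the nim-sum pairwise:
3 ^ 9 = 10
The nim-sum is 10 ≠ 0, so this is an N-position: the player to move can win; Anya has a winning move.

Anya wins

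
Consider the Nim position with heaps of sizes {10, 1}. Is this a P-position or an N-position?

Compute the nim-sum pairwise:
10 ⊕ 1 = 11
The nim-sum is 11 ≠ 0, so this is an N-position: the player to move can win.

N-position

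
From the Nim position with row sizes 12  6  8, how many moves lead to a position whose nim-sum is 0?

Compute the nim-sum pairwise:
12 ⊕ 6 = 10
10 ⊕ 8 = 2
The overall nim-sum is X = 2. A row of size p has a winning move iff p XOR X < p (reduce it to p XOR X).
  12: 12 XOR 2 = 14 ≥ 12 — no move.
  6: 6 XOR 2 = 4 < 6 — winning move (to 4).
  8: 8 XOR 2 = 10 ≥ 8 — no move.
That gives 1 winning move.

1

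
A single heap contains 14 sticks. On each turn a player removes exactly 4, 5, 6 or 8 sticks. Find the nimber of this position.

Build the Grundy sequence with g(k) = mex{g(k−s) : s ∈ {4, 5, 6, 8}, s ≤ k}:
g(0) = mex{} = 0
g(1) = mex{} = 0
g(2) = mex{} = 0
g(3) = mex{} = 0
g(4) = mex{0} = 1
g(5) = mex{0} = 1
g(6) = mex{0} = 1
g(7) = mex{0} = 1
g(8) = mex{0,1} = 2
g(9) = mex{0,1} = 2
g(10) = mex{0,1} = 2
g(11) = mex{0,1} = 2
g(12) = mex{1,2} = 0
g(13) = mex{1,2} = 0
g(14) = mex{1,2} = 0
So g(14) = 0.

0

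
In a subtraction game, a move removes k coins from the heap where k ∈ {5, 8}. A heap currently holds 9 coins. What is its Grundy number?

Compute g(0), g(1), … for moves {5, 8}:
g(0) = mex{} = 0
g(1) = mex{} = 0
g(2) = mex{} = 0
g(3) = mex{} = 0
g(4) = mex{} = 0
g(5) = mex{0} = 1
g(6) = mex{0} = 1
g(7) = mex{0} = 1
g(8) = mex{0} = 1
g(9) = mex{0} = 1
So g(9) = 1.

1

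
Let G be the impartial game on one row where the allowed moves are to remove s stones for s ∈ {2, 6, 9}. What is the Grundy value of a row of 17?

Compute g(0), g(1), … for moves {2, 6, 9}:
k:     0  1  2  3  4  5  6  7  8  9 10 11 12 13 14 15 16 17
g(k):  0  0  1  1  0  0  1  1  0  2  1  3  0  2  1  0  0  1
So g(17) = 1.

1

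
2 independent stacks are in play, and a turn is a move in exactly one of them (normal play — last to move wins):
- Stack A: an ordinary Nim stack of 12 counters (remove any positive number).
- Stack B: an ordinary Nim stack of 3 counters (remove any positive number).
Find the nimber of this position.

15

Stack A is a plain Nim stack of size 12, so its Grundy value is 12.
Stack B is a plain Nim stack of size 3, so its Grundy value is 3.
By the Sprague-Grundy theorem, the Grundy value of a sum of independent games is the XOR of the component values.
Combined value = 12 XOR 3 = 15.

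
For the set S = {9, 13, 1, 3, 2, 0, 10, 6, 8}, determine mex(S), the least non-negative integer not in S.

4

The values 0, 1, 2, 3 are all present; 4 is the first non-negative integer missing from the set.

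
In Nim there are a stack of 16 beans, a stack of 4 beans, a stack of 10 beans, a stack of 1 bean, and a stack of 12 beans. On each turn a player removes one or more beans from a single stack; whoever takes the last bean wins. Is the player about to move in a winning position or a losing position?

Winning position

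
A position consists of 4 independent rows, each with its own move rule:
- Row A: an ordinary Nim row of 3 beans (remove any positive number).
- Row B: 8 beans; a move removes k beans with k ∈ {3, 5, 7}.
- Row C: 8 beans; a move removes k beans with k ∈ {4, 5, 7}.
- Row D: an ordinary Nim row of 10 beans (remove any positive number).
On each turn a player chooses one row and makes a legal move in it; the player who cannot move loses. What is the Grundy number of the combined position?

9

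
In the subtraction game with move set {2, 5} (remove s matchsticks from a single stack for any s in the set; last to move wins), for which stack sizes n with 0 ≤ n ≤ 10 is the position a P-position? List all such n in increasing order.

0, 1, 4, 7, 8

Build the Grundy sequence with g(k) = mex{g(k−s) : s ∈ {2, 5}, s ≤ k}:
k:     0  1  2  3  4  5  6  7  8  9 10
g(k):  0  0  1  1  0  2  1  0  0  1  1
The P-positions (g = 0) in 0..10 are 0, 1, 4, 7, 8.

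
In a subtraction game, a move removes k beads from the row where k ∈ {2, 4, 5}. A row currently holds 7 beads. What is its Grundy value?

0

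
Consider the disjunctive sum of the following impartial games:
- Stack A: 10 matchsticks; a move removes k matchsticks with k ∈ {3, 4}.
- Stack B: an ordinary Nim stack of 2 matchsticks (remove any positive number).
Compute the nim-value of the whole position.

Build the Grundy sequence for stack A with g(k) = mex{g(k−s) : s ∈ {3, 4}, s ≤ k}:
g(0) = mex{} = 0
g(1) = mex{} = 0
g(2) = mex{} = 0
g(3) = mex{0} = 1
g(4) = mex{0} = 1
g(5) = mex{0} = 1
g(6) = mex{0,1} = 2
g(7) = mex{1} = 0
g(8) = mex{1} = 0
g(9) = mex{1,2} = 0
g(10) = mex{0,2} = 1
So g(10) = 1.
Stack B is a plain Nim stack of size 2, so its Grundy value is 2.
By the Sprague-Grundy theorem, the Grundy value of a sum of independent games is the XOR of the component values.
Combined value = 1 XOR 2 = 3.

3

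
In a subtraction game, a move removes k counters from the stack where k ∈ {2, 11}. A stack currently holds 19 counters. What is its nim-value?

1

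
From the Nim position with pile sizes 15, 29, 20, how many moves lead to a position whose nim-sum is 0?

Nim-sum: 15 ⊕ 29 ⊕ 20 = 6.
The overall nim-sum is X = 6. A pile of size p has a winning move iff p XOR X < p (reduce it to p XOR X).
  15: 15 XOR 6 = 9 < 15 — winning move (to 9).
  29: 29 XOR 6 = 27 < 29 — winning move (to 27).
  20: 20 XOR 6 = 18 < 20 — winning move (to 18).
That gives 3 winning moves.

3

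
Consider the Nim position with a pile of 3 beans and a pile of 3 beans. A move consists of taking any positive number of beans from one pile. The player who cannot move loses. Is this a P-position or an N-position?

P-position

Nim-sum: 3 ^ 3 = 0.
The nim-sum is 0, so this is a P-position: the player to move is in a losing position under optimal play.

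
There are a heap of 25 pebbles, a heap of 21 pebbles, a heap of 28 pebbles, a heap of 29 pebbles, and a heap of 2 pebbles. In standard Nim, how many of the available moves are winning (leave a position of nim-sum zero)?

3

Compute the nim-sum pairwise:
25 ^ 21 = 12
12 ^ 28 = 16
16 ^ 29 = 13
13 ^ 2 = 15
The overall nim-sum is X = 15. A heap of size p has a winning move iff p XOR X < p (reduce it to p XOR X).
  25: 25 XOR 15 = 22 < 25 — winning move (to 22).
  21: 21 XOR 15 = 26 ≥ 21 — no move.
  28: 28 XOR 15 = 19 < 28 — winning move (to 19).
  29: 29 XOR 15 = 18 < 29 — winning move (to 18).
  2: 2 XOR 15 = 13 ≥ 2 — no move.
That gives 3 winning moves.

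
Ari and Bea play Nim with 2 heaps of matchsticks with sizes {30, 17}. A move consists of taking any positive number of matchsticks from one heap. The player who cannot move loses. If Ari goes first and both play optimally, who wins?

Ari wins

Write each in binary and XOR column by column:
  11110  (30)
  10001  (17)
  -----
  01111  (15)
The nim-sum is 15 ≠ 0, so this is an N-position: the player to move can win; Ari has a winning move.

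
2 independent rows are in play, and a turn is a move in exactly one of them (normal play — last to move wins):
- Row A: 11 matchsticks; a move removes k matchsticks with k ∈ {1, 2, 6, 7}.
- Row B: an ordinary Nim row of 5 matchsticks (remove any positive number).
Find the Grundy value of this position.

Build the Grundy sequence for row A with g(k) = mex{g(k−s) : s ∈ {1, 2, 6, 7}, s ≤ k}:
g(0) = mex{} = 0
g(1) = mex{0} = 1
g(2) = mex{0,1} = 2
g(3) = mex{1,2} = 0
g(4) = mex{0,2} = 1
g(5) = mex{0,1} = 2
g(6) = mex{0,1,2} = 3
g(7) = mex{0,1,2,3} = 4
g(8) = mex{1,2,3,4} = 0
g(9) = mex{0,2,4} = 1
g(10) = mex{0,1} = 2
g(11) = mex{1,2} = 0
So g(11) = 0.
Row B is a plain Nim row of size 5, so its Grundy value is 5.
By the Sprague-Grundy theorem, the Grundy value of a sum of independent games is the XOR of the component values.
Combined value = 0 ⊕ 5 = 5.

5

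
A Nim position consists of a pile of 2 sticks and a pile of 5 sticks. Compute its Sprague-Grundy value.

7

Compute the nim-sum pairwise:
2 XOR 5 = 7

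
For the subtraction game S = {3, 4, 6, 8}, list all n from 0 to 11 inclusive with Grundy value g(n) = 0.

0, 1, 2, 11

Build the Grundy sequence with g(k) = mex{g(k−s) : s ∈ {3, 4, 6, 8}, s ≤ k}:
g(0) = mex{} = 0
g(1) = mex{} = 0
g(2) = mex{} = 0
g(3) = mex{0} = 1
g(4) = mex{0} = 1
g(5) = mex{0} = 1
g(6) = mex{0,1} = 2
g(7) = mex{0,1} = 2
g(8) = mex{0,1} = 2
g(9) = mex{0,1,2} = 3
g(10) = mex{0,1,2} = 3
g(11) = mex{1,2} = 0
The P-positions (g = 0) in 0..11 are 0, 1, 2, 11.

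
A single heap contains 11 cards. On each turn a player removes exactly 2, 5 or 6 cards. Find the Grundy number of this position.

Compute g(0), g(1), … for moves {2, 5, 6}:
k:     0  1  2  3  4  5  6  7  8  9 10 11
g(k):  0  0  1  1  0  2  1  3  0  2  1  0
So g(11) = 0.

0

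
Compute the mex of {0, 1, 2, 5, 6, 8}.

3

The values 0, 1, 2 are all present; 3 is the first non-negative integer missing from the set.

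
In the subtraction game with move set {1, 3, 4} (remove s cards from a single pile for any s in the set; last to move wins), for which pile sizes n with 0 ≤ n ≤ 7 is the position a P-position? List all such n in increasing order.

Build the Grundy sequence with g(k) = mex{g(k−s) : s ∈ {1, 3, 4}, s ≤ k}:
g(0) = mex{} = 0
g(1) = mex{0} = 1
g(2) = mex{1} = 0
g(3) = mex{0} = 1
g(4) = mex{0,1} = 2
g(5) = mex{0,1,2} = 3
g(6) = mex{0,1,3} = 2
g(7) = mex{1,2} = 0
The P-positions (g = 0) in 0..7 are 0, 2, 7.

0, 2, 7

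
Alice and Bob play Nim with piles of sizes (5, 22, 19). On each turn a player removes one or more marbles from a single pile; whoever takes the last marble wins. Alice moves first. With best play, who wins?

Nim-sum: 5 ^ 22 ^ 19 = 0.
The nim-sum is 0, so this is a P-position: the player to move is in a losing position under optimal play; Alice is about to move from it and so loses — Bob wins.

Bob wins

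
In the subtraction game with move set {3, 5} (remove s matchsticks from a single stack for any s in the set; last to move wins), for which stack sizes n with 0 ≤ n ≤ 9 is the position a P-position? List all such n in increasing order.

Build the Grundy sequence with g(k) = mex{g(k−s) : s ∈ {3, 5}, s ≤ k}:
k:     0  1  2  3  4  5  6  7  8  9
g(k):  0  0  0  1  1  1  2  2  0  0
The P-positions (g = 0) in 0..9 are 0, 1, 2, 8, 9.

0, 1, 2, 8, 9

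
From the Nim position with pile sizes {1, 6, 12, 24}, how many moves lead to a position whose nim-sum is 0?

Compute the nim-sum pairwise:
1 ⊕ 6 = 7
7 ⊕ 12 = 11
11 ⊕ 24 = 19
The overall nim-sum is X = 19. A pile of size p has a winning move iff p XOR X < p (reduce it to p XOR X).
  1: 1 XOR 19 = 18 ≥ 1 — no move.
  6: 6 XOR 19 = 21 ≥ 6 — no move.
  12: 12 XOR 19 = 31 ≥ 12 — no move.
  24: 24 XOR 19 = 11 < 24 — winning move (to 11).
That gives 1 winning move.

1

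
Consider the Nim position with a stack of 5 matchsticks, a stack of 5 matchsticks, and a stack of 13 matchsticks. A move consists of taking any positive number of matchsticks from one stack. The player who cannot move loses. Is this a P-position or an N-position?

N-position

Nim-sum: 5 ^ 5 ^ 13 = 13.
The nim-sum is 13 ≠ 0, so this is an N-position: the player to move can win.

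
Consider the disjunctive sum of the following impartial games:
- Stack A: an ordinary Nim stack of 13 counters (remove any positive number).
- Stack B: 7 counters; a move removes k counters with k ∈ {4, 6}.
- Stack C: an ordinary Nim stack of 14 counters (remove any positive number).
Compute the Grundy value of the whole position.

2

Stack A is a plain Nim stack of size 13, so its Grundy value is 13.
For stack B, compute g(0), g(1), … with moves {4, 6}:
k:     0  1  2  3  4  5  6  7
g(k):  0  0  0  0  1  1  1  1
So g(7) = 1.
Stack C is a plain Nim stack of size 14, so its Grundy value is 14.
The value of a disjunctive sum is the nim-sum of the parts.
Combined value = 13 ⊕ 1 ⊕ 14 = 2.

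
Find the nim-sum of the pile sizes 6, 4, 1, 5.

6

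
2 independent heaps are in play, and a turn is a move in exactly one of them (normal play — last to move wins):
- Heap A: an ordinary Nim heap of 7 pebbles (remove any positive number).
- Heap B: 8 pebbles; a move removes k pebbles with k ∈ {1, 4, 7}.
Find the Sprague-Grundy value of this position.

Heap A is a plain Nim heap of size 7, so its Grundy value is 7.
Build the Grundy sequence for heap B with g(k) = mex{g(k−s) : s ∈ {1, 4, 7}, s ≤ k}:
g(0) = mex{} = 0
g(1) = mex{0} = 1
g(2) = mex{1} = 0
g(3) = mex{0} = 1
g(4) = mex{0,1} = 2
g(5) = mex{1,2} = 0
g(6) = mex{0} = 1
g(7) = mex{0,1} = 2
g(8) = mex{1,2} = 0
So g(8) = 0.
The value of a disjunctive sum is the nim-sum of the parts.
Combined value = 7 ⊕ 0 = 7.

7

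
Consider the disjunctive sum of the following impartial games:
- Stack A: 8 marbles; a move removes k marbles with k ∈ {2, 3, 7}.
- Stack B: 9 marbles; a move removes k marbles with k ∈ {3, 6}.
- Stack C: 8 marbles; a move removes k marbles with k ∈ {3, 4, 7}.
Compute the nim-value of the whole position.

3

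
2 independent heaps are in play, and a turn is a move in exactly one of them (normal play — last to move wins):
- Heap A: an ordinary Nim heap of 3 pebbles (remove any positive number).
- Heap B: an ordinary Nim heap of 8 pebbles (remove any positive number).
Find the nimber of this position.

11

Heap A is a plain Nim heap of size 3, so its Grundy value is 3.
Heap B is a plain Nim heap of size 8, so its Grundy value is 8.
By the Sprague-Grundy theorem, the Grundy value of a sum of independent games is the XOR of the component values.
Combined value = 3 XOR 8 = 11.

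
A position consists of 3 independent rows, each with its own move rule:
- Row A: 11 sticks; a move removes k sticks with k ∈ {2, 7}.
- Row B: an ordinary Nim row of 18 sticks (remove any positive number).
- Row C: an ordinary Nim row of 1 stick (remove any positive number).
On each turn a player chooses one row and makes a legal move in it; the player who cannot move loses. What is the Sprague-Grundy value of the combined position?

For row A, compute g(0), g(1), … with moves {2, 7}:
k:     0  1  2  3  4  5  6  7  8  9 10 11
g(k):  0  0  1  1  0  0  1  1  2  0  0  1
So g(11) = 1.
Row B is a plain Nim row of size 18, so its Grundy value is 18.
Row C is a plain Nim row of size 1, so its Grundy value is 1.
The value of a disjunctive sum is the nim-sum of the parts.
Combined value = 1 ⊕ 18 ⊕ 1 = 18.

18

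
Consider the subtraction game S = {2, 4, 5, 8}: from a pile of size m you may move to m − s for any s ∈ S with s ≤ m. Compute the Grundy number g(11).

Compute g(0), g(1), … for moves {2, 4, 5, 8}:
g(0) = mex{} = 0
g(1) = mex{} = 0
g(2) = mex{0} = 1
g(3) = mex{0} = 1
g(4) = mex{0,1} = 2
g(5) = mex{0,1} = 2
g(6) = mex{0,1,2} = 3
g(7) = mex{1,2} = 0
g(8) = mex{0,1,2,3} = 4
g(9) = mex{0,2} = 1
g(10) = mex{1,2,3,4} = 0
g(11) = mex{0,1,3} = 2
So g(11) = 2.

2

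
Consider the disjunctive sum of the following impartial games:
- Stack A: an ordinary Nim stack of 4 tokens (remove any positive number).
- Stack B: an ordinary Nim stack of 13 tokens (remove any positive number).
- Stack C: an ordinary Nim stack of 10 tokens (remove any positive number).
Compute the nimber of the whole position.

3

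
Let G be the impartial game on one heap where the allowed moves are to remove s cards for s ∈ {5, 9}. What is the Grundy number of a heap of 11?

Grundy values for subtraction set {5, 9}:
g(0) = mex{} = 0
g(1) = mex{} = 0
g(2) = mex{} = 0
g(3) = mex{} = 0
g(4) = mex{} = 0
g(5) = mex{0} = 1
g(6) = mex{0} = 1
g(7) = mex{0} = 1
g(8) = mex{0} = 1
g(9) = mex{0} = 1
g(10) = mex{0,1} = 2
g(11) = mex{0,1} = 2
So g(11) = 2.

2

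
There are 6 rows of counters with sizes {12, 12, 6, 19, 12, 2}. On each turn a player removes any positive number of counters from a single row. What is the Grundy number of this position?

27

Bitwise XOR of the heap sizes:
  01100  (12)
  01100  (12)
  00110  (6)
  10011  (19)
  01100  (12)
  00010  (2)
  -----
  11011  (27)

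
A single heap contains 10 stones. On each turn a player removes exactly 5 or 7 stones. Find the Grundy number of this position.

Grundy values for subtraction set {5, 7}:
k:     0  1  2  3  4  5  6  7  8  9 10
g(k):  0  0  0  0  0  1  1  1  1  1  2
So g(10) = 2.

2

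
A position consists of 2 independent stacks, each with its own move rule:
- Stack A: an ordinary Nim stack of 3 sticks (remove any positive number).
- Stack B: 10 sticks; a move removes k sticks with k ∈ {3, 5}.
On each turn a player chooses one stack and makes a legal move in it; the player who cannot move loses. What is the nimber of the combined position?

3

Stack A is a plain Nim stack of size 3, so its Grundy value is 3.
For stack B, compute g(0), g(1), … with moves {3, 5}:
g(0) = mex{} = 0
g(1) = mex{} = 0
g(2) = mex{} = 0
g(3) = mex{0} = 1
g(4) = mex{0} = 1
g(5) = mex{0} = 1
g(6) = mex{0,1} = 2
g(7) = mex{0,1} = 2
g(8) = mex{1} = 0
g(9) = mex{1,2} = 0
g(10) = mex{1,2} = 0
So g(10) = 0.
The value of a disjunctive sum is the nim-sum of the parts.
Combined value = 3 ⊕ 0 = 3.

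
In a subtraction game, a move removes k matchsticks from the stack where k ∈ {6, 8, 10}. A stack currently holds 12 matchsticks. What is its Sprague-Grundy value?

2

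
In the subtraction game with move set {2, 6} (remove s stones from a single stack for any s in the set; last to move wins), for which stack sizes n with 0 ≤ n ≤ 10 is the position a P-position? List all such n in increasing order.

0, 1, 4, 5, 8, 9

Grundy values for subtraction set {2, 6}:
g(0) = mex{} = 0
g(1) = mex{} = 0
g(2) = mex{0} = 1
g(3) = mex{0} = 1
g(4) = mex{1} = 0
g(5) = mex{1} = 0
g(6) = mex{0} = 1
g(7) = mex{0} = 1
g(8) = mex{1} = 0
g(9) = mex{1} = 0
g(10) = mex{0} = 1
The P-positions (g = 0) in 0..10 are 0, 1, 4, 5, 8, 9.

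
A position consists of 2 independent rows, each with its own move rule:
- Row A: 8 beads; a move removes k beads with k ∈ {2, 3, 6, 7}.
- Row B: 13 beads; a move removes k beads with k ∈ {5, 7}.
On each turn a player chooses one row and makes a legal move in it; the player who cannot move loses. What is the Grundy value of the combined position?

2

Grundy values for row A (subtraction set {2, 3, 6, 7}):
g(0) = mex{} = 0
g(1) = mex{} = 0
g(2) = mex{0} = 1
g(3) = mex{0} = 1
g(4) = mex{0,1} = 2
g(5) = mex{1} = 0
g(6) = mex{0,1,2} = 3
g(7) = mex{0,2} = 1
g(8) = mex{0,1,3} = 2
So g(8) = 2.
Build the Grundy sequence for row B with g(k) = mex{g(k−s) : s ∈ {5, 7}, s ≤ k}:
g(0) = mex{} = 0
g(1) = mex{} = 0
g(2) = mex{} = 0
g(3) = mex{} = 0
g(4) = mex{} = 0
g(5) = mex{0} = 1
g(6) = mex{0} = 1
g(7) = mex{0} = 1
g(8) = mex{0} = 1
g(9) = mex{0} = 1
g(10) = mex{0,1} = 2
g(11) = mex{0,1} = 2
g(12) = mex{1} = 0
g(13) = mex{1} = 0
So g(13) = 0.
The value of a disjunctive sum is the nim-sum of the parts.
Combined value = 2 ⊕ 0 = 2.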